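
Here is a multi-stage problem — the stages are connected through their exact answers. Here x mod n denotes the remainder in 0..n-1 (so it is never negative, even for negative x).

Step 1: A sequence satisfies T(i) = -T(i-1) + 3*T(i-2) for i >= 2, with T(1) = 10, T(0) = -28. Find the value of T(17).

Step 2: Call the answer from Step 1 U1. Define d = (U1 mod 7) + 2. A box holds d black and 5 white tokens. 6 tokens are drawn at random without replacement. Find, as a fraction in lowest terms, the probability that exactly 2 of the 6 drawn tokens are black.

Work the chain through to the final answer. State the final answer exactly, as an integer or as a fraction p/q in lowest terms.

35/429

Step 1: T(2) = -1*(10) + 3*(-28) = -94; iterating: T(2)=-94, T(3)=124, T(4)=-406, T(5)=778, T(6)=-1996, T(7)=4330, T(8)=-10318, T(9)=23308, T(10)=-54262, T(11)=124186, T(12)=-286972, T(13)=659530, T(14)=-1520446, T(15)=3499036, T(16)=-8060374, T(17)=18557482; answer 18557482
Step 2: U1 = 18557482; d = 8; total draws C(13,6) = 1716; favorable C(8,2)*C(5,4) = 140; P = 35/429; answer 35/429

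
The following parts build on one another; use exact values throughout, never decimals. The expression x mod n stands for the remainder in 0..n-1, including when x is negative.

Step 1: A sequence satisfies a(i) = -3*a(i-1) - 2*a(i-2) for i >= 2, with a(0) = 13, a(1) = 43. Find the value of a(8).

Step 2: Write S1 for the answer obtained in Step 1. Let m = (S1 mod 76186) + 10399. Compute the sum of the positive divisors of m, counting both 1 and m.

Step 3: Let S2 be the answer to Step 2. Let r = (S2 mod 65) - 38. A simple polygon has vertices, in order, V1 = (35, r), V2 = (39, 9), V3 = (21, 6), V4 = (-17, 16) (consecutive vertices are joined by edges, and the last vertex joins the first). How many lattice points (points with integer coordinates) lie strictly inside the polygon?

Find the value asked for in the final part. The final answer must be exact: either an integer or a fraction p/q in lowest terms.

480

Step 1: a(2) = -3*(43) - 2*(13) = -155; iterating: a(2)=-155, a(3)=379, a(4)=-827, a(5)=1723, a(6)=-3515, a(7)=7099, a(8)=-14267; answer -14267
Step 2: S1 = -14267; m = 72318; 72318 = 2 * 3 * 17 * 709; sigma = (1 + 2) * (1 + 3) * (1 + 17) * (1 + 709) = 3 * 4 * 18 * 710 = 153360; answer 153360
Step 3: S2 = 153360; r = -13; cross terms: (35*9 - 39*-13)=822, (39*6 - 21*9)=45, (21*16 - -17*6)=438, (-17*-13 - 35*16)=-339; twice the area = |966| = 966; area = 483; boundary points = 2 + 3 + 2 + 1 = 8; strictly interior points = area - boundary/2 + 1 = 480; answer 480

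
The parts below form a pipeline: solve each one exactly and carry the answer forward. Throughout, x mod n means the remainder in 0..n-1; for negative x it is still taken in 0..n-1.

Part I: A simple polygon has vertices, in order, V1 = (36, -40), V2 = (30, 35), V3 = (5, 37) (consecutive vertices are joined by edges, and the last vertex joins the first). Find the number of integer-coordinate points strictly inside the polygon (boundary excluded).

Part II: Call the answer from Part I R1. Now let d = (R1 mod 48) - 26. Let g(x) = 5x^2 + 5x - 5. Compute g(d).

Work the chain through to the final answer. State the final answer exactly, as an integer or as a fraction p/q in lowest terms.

275

Part I: cross terms: (36*35 - 30*-40)=2460, (30*37 - 5*35)=935, (5*-40 - 36*37)=-1532; twice the area = |1863| = 1863; area = 1863/2; boundary points = 3 + 1 + 1 = 5; strictly interior points = area - boundary/2 + 1 = 930; answer 930
Part II: R1 = 930; d = -8; 5*(-8)^2 + 5*(-8)^1 - 5 = (320) + (-40) + (-5) = 275; answer 275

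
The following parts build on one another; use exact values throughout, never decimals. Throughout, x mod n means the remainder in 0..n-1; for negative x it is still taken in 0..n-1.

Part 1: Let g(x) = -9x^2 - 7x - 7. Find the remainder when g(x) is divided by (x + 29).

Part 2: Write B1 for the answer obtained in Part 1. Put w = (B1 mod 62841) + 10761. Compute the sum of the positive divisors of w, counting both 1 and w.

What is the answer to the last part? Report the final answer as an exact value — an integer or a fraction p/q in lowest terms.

Part 1: remainder = value at the root: -9*(-29)^2 - 7*(-29)^1 - 7 = (-7569) + (203) + (-7) = -7373; answer -7373
Part 2: B1 = -7373; w = 66229; 66229 = 103 * 643; sigma = (1 + 103) * (1 + 643) = 104 * 644 = 66976; answer 66976

66976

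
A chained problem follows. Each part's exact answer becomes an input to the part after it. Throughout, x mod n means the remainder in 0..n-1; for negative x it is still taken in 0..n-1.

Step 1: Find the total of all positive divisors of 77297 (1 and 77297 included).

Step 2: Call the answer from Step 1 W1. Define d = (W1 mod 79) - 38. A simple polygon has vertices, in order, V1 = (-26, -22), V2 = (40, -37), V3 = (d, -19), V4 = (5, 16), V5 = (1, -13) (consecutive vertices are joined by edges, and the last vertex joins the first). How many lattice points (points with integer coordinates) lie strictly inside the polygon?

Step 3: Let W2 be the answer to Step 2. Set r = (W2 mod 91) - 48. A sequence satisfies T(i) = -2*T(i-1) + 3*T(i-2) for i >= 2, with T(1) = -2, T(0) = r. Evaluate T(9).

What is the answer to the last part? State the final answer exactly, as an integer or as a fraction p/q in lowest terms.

Step 1: 77297 = 11 * 7027; sigma = (1 + 11) * (1 + 7027) = 12 * 7028 = 84336; answer 84336
Step 2: W1 = 84336; d = 5; cross terms: (-26*-37 - 40*-22)=1842, (40*-19 - 5*-37)=-575, (5*16 - 5*-19)=175, (5*-13 - 1*16)=-81, (1*-22 - -26*-13)=-360; twice the area = |1001| = 1001; area = 1001/2; boundary points = 3 + 1 + 35 + 1 + 9 = 49; strictly interior points = area - boundary/2 + 1 = 477; answer 477
Step 3: W2 = 477; r = -26; T(2) = -2*(-2) + 3*(-26) = -74; iterating: T(2)=-74, T(3)=142, T(4)=-506, T(5)=1438, T(6)=-4394, T(7)=13102, T(8)=-39386, T(9)=118078; answer 118078

118078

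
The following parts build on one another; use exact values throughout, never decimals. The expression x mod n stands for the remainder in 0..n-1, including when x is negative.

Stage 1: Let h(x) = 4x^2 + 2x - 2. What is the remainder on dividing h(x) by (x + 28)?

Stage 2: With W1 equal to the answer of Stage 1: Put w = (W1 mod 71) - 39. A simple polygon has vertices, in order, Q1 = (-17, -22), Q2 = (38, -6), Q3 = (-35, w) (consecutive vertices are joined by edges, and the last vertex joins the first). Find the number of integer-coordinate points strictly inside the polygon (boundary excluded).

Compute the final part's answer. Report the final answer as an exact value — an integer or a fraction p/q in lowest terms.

363

Stage 1: remainder = value at the root: 4*(-28)^2 + 2*(-28)^1 - 2 = (3136) + (-56) + (-2) = 3078; answer 3078
Stage 2: W1 = 3078; w = -14; cross terms: (-17*-6 - 38*-22)=938, (38*-14 - -35*-6)=-742, (-35*-22 - -17*-14)=532; twice the area = |728| = 728; area = 364; boundary points = 1 + 1 + 2 = 4; strictly interior points = area - boundary/2 + 1 = 363; answer 363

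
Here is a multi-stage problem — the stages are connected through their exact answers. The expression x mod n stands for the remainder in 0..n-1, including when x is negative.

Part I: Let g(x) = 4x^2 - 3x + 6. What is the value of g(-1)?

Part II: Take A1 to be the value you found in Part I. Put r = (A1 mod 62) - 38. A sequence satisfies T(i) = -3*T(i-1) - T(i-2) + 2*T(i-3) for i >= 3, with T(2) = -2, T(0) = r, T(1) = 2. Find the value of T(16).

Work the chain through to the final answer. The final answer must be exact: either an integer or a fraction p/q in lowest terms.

1556576

Part I: 4*(-1)^2 - 3*(-1)^1 + 6 = (4) + (3) + (6) = 13; answer 13
Part II: A1 = 13; r = -25; T(3) = -3*(-2) - 1*(2) + 2*(-25) = -46; iterating: T(3)=-46, T(4)=144, T(5)=-390, T(6)=934, T(7)=-2124, T(8)=4658, T(9)=-9982, T(10)=21040, T(11)=-43822, T(12)=90462, T(13)=-185484, T(14)=378346, T(15)=-768630, T(16)=1556576; answer 1556576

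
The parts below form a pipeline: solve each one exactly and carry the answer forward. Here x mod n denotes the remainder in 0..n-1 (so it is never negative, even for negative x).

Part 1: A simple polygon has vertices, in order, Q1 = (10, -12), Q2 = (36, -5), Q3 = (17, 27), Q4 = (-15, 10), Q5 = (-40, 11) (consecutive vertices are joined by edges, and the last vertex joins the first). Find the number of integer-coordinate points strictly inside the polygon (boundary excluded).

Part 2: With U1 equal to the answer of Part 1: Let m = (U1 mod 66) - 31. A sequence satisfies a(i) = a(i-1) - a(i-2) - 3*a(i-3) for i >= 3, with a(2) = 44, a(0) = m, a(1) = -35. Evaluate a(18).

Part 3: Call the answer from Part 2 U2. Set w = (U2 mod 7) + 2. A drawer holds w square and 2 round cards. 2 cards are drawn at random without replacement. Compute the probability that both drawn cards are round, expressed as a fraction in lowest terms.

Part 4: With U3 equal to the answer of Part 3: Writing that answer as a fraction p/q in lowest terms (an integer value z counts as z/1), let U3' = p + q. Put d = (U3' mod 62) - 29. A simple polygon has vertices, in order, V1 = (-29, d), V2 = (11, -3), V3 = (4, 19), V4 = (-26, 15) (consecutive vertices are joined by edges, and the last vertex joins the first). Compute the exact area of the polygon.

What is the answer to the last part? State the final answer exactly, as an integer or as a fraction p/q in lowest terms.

Part 1: cross terms: (10*-5 - 36*-12)=382, (36*27 - 17*-5)=1057, (17*10 - -15*27)=575, (-15*11 - -40*10)=235, (-40*-12 - 10*11)=370; twice the area = |2619| = 2619; area = 2619/2; boundary points = 1 + 1 + 1 + 1 + 1 = 5; strictly interior points = area - boundary/2 + 1 = 1308; answer 1308
Part 2: U1 = 1308; m = 23; a(3) = 1*(44) - 1*(-35) - 3*(23) = 10; iterating: a(3)=10, a(4)=71, a(5)=-71, a(6)=-172, a(7)=-314, a(8)=71, a(9)=901, a(10)=1772, a(11)=658, a(12)=-3817, a(13)=-9791, a(14)=-7948, a(15)=13294, a(16)=50615, a(17)=61165, a(18)=-29332; answer -29332
Part 3: U2 = -29332; w = 7; total draws C(9,2) = 36; favorable C(2,2) = 1; P = 1/36; answer 1/36
Part 4: U3 = 1/36; threaded value p + q = 37; d = 8; cross terms: (-29*-3 - 11*8)=-1, (11*19 - 4*-3)=221, (4*15 - -26*19)=554, (-26*8 - -29*15)=227; twice the area = |1001| = 1001; area = 1001/2; answer 1001/2

1001/2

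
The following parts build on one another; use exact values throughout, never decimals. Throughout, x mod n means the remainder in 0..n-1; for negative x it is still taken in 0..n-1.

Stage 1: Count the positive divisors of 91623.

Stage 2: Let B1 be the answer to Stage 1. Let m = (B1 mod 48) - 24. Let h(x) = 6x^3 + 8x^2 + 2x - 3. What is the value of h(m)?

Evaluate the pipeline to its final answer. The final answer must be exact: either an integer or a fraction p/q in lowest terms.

Stage 1: 91623 = 3 * 7 * 4363; number of divisors = (1+1) * (1+1) * (1+1) = 8; answer 8
Stage 2: B1 = 8; m = -16; 6*(-16)^3 + 8*(-16)^2 + 2*(-16)^1 - 3 = (-24576) + (2048) + (-32) + (-3) = -22563; answer -22563

-22563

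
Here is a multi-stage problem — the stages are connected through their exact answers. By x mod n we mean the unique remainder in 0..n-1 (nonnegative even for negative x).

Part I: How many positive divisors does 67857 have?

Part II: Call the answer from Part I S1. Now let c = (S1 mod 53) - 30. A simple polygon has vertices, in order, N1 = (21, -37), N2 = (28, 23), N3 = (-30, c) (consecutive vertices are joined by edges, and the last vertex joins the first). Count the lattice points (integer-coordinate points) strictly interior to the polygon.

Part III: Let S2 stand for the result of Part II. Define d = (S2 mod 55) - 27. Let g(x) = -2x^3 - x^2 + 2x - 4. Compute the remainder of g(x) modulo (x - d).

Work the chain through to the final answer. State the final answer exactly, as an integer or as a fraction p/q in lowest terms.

Part I: 67857 = 3 * 22619; number of divisors = (1+1) * (1+1) = 4; answer 4
Part II: S1 = 4; c = -26; cross terms: (21*23 - 28*-37)=1519, (28*-26 - -30*23)=-38, (-30*-37 - 21*-26)=1656; twice the area = |3137| = 3137; area = 3137/2; boundary points = 1 + 1 + 1 = 3; strictly interior points = area - boundary/2 + 1 = 1568; answer 1568
Part III: S2 = 1568; d = 1; remainder = value at the root: -2*(1)^3 - 1*(1)^2 + 2*(1)^1 - 4 = (-2) + (-1) + (2) + (-4) = -5; answer -5

-5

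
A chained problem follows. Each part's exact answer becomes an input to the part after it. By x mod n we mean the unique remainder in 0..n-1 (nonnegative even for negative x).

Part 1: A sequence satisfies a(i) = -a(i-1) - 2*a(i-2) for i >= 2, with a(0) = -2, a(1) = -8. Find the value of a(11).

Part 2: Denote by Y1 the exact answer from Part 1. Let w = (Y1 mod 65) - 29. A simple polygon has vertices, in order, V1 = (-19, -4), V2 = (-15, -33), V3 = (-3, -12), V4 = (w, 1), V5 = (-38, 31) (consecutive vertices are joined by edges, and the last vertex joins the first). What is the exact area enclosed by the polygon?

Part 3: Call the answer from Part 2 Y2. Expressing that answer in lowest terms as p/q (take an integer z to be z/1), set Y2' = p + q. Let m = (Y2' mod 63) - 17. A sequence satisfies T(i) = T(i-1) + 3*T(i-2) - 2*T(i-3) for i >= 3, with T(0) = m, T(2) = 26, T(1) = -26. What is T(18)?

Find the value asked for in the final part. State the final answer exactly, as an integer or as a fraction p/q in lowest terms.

Part 1: a(2) = -1*(-8) - 2*(-2) = 12; iterating: a(2)=12, a(3)=4, a(4)=-28, a(5)=20, a(6)=36, a(7)=-76, a(8)=4, a(9)=148, a(10)=-156, a(11)=-140; answer -140
Part 2: Y1 = -140; w = 26; cross terms: (-19*-33 - -15*-4)=567, (-15*-12 - -3*-33)=81, (-3*1 - 26*-12)=309, (26*31 - -38*1)=844, (-38*-4 - -19*31)=741; twice the area = |2542| = 2542; area = 1271; answer 1271
Part 3: Y2 = 1271; threaded value p + q = 1272; m = -5; T(3) = 1*(26) + 3*(-26) - 2*(-5) = -42; iterating: T(3)=-42, T(4)=88, T(5)=-90, T(6)=258, T(7)=-188, T(8)=766, T(9)=-314, T(10)=2360, T(11)=-114, T(12)=7594, T(13)=2532, T(14)=25542, T(15)=17950, T(16)=89512, T(17)=92278, T(18)=324914; answer 324914

324914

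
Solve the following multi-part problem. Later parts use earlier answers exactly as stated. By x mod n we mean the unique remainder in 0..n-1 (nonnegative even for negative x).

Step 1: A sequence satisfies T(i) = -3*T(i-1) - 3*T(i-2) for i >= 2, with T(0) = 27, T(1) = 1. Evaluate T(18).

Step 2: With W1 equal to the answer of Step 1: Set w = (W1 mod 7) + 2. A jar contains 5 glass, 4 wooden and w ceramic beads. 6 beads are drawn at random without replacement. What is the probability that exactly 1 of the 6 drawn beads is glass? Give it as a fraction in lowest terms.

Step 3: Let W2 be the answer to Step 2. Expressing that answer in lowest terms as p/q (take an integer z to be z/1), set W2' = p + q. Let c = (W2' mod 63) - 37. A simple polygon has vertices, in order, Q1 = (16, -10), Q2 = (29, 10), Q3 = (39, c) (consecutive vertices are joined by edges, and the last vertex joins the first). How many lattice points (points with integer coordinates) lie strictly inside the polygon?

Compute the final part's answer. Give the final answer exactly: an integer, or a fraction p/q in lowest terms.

Step 1: T(2) = -3*(1) - 3*(27) = -84; iterating: T(2)=-84, T(3)=249, T(4)=-495, T(5)=738, T(6)=-729, T(7)=-27, T(8)=2268, T(9)=-6723, T(10)=13365, T(11)=-19926, T(12)=19683, T(13)=729, T(14)=-61236, T(15)=181521, T(16)=-360855, T(17)=538002, T(18)=-531441; answer -531441
Step 2: W1 = -531441; w = 8; total draws C(17,6) = 12376; favorable C(5,1)*C(12,5) = 3960; P = 495/1547; answer 495/1547
Step 3: W2 = 495/1547; threaded value p + q = 2042; c = -11; cross terms: (16*10 - 29*-10)=450, (29*-11 - 39*10)=-709, (39*-10 - 16*-11)=-214; twice the area = |-473| = 473; area = 473/2; boundary points = 1 + 1 + 1 = 3; strictly interior points = area - boundary/2 + 1 = 236; answer 236

236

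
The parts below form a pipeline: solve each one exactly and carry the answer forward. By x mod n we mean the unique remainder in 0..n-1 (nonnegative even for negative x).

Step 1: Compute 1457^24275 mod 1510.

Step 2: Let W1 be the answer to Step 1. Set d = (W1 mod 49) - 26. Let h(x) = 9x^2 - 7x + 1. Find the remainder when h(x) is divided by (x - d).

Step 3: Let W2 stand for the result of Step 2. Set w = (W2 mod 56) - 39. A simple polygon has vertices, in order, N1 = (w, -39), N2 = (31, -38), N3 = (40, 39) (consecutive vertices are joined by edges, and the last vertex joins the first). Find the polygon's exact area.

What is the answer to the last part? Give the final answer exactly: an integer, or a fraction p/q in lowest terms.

Step 1: squarings mod 1510: 1457^1=1457, 1457^2=1299, 1457^4=731, 1457^8=1331, 1457^16=331, 1457^32=841, 1457^64=601, 1457^128=311, 1457^256=81, 1457^512=521, 1457^1024=1151, 1457^2048=531, 1457^4096=1101, 1457^8192=1181, 1457^16384=1031; 1457^24275 = 1457^1 * 1457^2 * 1457^16 * 1457^64 * 1457^128 * 1457^512 * 1457^1024 * 1457^2048 * 1457^4096 * 1457^16384 = 303 (mod 1510); answer 303
Step 2: W1 = 303; d = -17; remainder = value at the root: 9*(-17)^2 - 7*(-17)^1 + 1 = (2601) + (119) + (1) = 2721; answer 2721
Step 3: W2 = 2721; w = -6; cross terms: (-6*-38 - 31*-39)=1437, (31*39 - 40*-38)=2729, (40*-39 - -6*39)=-1326; twice the area = |2840| = 2840; area = 1420; answer 1420

1420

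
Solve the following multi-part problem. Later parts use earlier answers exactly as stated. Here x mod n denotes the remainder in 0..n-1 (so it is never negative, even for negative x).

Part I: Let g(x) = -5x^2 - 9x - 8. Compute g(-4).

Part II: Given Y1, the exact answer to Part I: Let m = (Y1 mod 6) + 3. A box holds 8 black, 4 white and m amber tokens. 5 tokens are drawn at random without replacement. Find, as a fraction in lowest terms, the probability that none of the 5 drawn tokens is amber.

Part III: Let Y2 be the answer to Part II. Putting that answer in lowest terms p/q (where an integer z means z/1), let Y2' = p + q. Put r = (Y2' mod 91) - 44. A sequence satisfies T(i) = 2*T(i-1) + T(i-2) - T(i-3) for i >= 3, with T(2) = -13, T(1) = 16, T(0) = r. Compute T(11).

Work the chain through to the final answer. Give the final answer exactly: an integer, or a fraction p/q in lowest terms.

4879

Part I: -5*(-4)^2 - 9*(-4)^1 - 8 = (-80) + (36) + (-8) = -52; answer -52
Part II: Y1 = -52; m = 5; total draws C(17,5) = 6188; favorable C(12,5) = 792; P = 198/1547; answer 198/1547
Part III: Y2 = 198/1547; threaded value p + q = 1745; r = -28; T(3) = 2*(-13) + 1*(16) - 1*(-28) = 18; iterating: T(3)=18, T(4)=7, T(5)=45, T(6)=79, T(7)=196, T(8)=426, T(9)=969, T(10)=2168, T(11)=4879; answer 4879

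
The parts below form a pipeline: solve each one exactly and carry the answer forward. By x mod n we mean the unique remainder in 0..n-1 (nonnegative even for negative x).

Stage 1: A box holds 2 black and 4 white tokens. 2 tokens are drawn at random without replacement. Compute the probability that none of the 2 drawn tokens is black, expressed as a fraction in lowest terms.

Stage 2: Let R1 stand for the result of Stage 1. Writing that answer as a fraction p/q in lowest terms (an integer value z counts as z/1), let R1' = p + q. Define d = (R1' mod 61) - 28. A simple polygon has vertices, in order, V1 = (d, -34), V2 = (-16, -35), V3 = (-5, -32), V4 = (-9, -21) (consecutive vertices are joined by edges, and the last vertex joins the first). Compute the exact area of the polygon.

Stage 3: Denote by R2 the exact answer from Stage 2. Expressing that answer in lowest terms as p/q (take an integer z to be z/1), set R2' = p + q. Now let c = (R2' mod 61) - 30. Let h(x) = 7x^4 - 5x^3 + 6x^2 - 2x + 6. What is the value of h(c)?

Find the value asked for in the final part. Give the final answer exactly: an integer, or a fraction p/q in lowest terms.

338826

Stage 1: total draws C(6,2) = 15; favorable C(4,2) = 6; P = 2/5; answer 2/5
Stage 2: R1 = 2/5; threaded value p + q = 7; d = -21; cross terms: (-21*-35 - -16*-34)=191, (-16*-32 - -5*-35)=337, (-5*-21 - -9*-32)=-183, (-9*-34 - -21*-21)=-135; twice the area = |210| = 210; area = 105; answer 105
Stage 3: R2 = 105; threaded value p + q = 106; c = 15; 7*(15)^4 - 5*(15)^3 + 6*(15)^2 - 2*(15)^1 + 6 = (354375) + (-16875) + (1350) + (-30) + (6) = 338826; answer 338826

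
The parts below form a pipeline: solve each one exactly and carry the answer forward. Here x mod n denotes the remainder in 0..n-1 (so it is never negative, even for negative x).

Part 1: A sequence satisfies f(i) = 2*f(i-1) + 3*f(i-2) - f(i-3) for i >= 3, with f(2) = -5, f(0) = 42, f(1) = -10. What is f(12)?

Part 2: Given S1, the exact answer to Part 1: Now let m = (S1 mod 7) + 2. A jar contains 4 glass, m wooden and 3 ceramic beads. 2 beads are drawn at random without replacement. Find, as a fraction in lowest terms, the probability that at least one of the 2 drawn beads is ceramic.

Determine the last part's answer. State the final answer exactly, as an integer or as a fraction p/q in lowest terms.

Part 1: f(3) = 2*(-5) + 3*(-10) - 1*(42) = -82; iterating: f(3)=-82, f(4)=-169, f(5)=-579, f(6)=-1583, f(7)=-4734, f(8)=-13638, f(9)=-39895, f(10)=-115970, f(11)=-337987, f(12)=-983989; answer -983989
Part 2: S1 = -983989; m = 3; total draws C(10,2) = 45; complement C(7,2) = 21; favorable 45 - 21 = 24; P = 8/15; answer 8/15

8/15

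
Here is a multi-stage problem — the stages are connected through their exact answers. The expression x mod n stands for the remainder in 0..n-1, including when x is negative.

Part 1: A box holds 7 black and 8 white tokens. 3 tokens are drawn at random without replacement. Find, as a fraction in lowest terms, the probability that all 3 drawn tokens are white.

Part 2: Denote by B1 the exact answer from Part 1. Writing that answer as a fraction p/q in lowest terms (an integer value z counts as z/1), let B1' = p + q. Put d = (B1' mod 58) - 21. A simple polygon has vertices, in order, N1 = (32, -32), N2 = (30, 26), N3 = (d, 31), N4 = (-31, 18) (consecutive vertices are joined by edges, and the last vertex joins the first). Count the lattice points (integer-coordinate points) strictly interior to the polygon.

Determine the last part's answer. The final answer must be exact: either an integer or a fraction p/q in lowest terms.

Part 1: total draws C(15,3) = 455; favorable C(8,3) = 56; P = 8/65; answer 8/65
Part 2: B1 = 8/65; threaded value p + q = 73; d = -6; cross terms: (32*26 - 30*-32)=1792, (30*31 - -6*26)=1086, (-6*18 - -31*31)=853, (-31*-32 - 32*18)=416; twice the area = |4147| = 4147; area = 4147/2; boundary points = 2 + 1 + 1 + 1 = 5; strictly interior points = area - boundary/2 + 1 = 2072; answer 2072

2072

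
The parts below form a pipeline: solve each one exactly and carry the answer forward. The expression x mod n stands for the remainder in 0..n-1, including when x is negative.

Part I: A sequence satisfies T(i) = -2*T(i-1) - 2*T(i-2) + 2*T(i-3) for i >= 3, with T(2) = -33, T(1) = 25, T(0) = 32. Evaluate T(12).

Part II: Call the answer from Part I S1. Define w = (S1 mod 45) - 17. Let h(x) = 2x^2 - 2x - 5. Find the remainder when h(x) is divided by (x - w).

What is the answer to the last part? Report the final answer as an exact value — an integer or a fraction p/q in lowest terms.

Part I: T(3) = -2*(-33) - 2*(25) + 2*(32) = 80; iterating: T(3)=80, T(4)=-44, T(5)=-138, T(6)=524, T(7)=-860, T(8)=396, T(9)=1976, T(10)=-6464, T(11)=9768, T(12)=-2656; answer -2656
Part II: S1 = -2656; w = 27; remainder = value at the root: 2*(27)^2 - 2*(27)^1 - 5 = (1458) + (-54) + (-5) = 1399; answer 1399

1399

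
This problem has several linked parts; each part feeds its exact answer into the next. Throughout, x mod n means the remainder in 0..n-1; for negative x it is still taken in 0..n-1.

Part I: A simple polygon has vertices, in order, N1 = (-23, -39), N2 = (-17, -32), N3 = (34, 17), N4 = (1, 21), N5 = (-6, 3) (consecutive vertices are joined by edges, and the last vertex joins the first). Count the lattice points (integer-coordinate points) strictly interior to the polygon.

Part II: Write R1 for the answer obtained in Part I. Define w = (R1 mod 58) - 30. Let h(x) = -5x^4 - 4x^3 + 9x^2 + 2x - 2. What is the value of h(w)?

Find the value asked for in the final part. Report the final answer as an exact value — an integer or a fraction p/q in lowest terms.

Part I: cross terms: (-23*-32 - -17*-39)=73, (-17*17 - 34*-32)=799, (34*21 - 1*17)=697, (1*3 - -6*21)=129, (-6*-39 - -23*3)=303; twice the area = |2001| = 2001; area = 2001/2; boundary points = 1 + 1 + 1 + 1 + 1 = 5; strictly interior points = area - boundary/2 + 1 = 999; answer 999
Part II: R1 = 999; w = -17; -5*(-17)^4 - 4*(-17)^3 + 9*(-17)^2 + 2*(-17)^1 - 2 = (-417605) + (19652) + (2601) + (-34) + (-2) = -395388; answer -395388

-395388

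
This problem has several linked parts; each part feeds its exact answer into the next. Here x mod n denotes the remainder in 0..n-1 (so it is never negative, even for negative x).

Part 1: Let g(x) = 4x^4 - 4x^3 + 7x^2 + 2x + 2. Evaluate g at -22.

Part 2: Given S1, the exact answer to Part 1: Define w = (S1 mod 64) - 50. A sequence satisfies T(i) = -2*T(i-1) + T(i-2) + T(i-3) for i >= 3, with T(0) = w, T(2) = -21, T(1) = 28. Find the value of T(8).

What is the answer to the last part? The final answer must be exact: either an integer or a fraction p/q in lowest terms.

Part 1: 4*(-22)^4 - 4*(-22)^3 + 7*(-22)^2 + 2*(-22)^1 + 2 = (937024) + (42592) + (3388) + (-44) + (2) = 982962; answer 982962
Part 2: S1 = 982962; w = 0; T(3) = -2*(-21) + 1*(28) + 1*(0) = 70; iterating: T(3)=70, T(4)=-133, T(5)=315, T(6)=-693, T(7)=1568, T(8)=-3514; answer -3514

-3514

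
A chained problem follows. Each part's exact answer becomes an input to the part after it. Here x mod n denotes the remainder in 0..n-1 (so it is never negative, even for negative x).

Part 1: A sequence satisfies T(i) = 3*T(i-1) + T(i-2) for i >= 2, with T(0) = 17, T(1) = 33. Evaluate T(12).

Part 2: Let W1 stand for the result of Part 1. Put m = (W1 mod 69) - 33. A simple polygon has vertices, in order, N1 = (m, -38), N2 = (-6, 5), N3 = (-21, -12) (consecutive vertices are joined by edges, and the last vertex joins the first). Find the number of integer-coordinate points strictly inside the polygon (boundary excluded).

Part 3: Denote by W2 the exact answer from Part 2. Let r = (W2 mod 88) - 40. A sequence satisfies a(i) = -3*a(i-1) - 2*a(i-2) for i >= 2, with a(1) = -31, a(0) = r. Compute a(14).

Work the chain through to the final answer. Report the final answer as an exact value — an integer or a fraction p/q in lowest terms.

Part 1: T(2) = 3*(33) + 1*(17) = 116; iterating: T(2)=116, T(3)=381, T(4)=1259, T(5)=4158, T(6)=13733, T(7)=45357, T(8)=149804, T(9)=494769, T(10)=1634111, T(11)=5397102, T(12)=17825417; answer 17825417
Part 2: W1 = 17825417; m = -7; cross terms: (-7*5 - -6*-38)=-263, (-6*-12 - -21*5)=177, (-21*-38 - -7*-12)=714; twice the area = |628| = 628; area = 314; boundary points = 1 + 1 + 2 = 4; strictly interior points = area - boundary/2 + 1 = 313; answer 313
Part 3: W2 = 313; r = 9; a(2) = -3*(-31) - 2*(9) = 75; iterating: a(2)=75, a(3)=-163, a(4)=339, a(5)=-691, a(6)=1395, a(7)=-2803, a(8)=5619, a(9)=-11251, a(10)=22515, a(11)=-45043, a(12)=90099, a(13)=-180211, a(14)=360435; answer 360435

360435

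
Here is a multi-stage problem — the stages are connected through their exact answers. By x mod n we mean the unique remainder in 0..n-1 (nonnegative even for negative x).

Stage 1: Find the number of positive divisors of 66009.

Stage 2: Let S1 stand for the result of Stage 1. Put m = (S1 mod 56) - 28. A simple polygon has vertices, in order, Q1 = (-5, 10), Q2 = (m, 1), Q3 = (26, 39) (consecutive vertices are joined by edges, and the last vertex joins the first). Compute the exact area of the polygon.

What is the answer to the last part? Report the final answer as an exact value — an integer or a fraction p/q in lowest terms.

Stage 1: 66009 = 3 * 22003; number of divisors = (1+1) * (1+1) = 4; answer 4
Stage 2: S1 = 4; m = -24; cross terms: (-5*1 - -24*10)=235, (-24*39 - 26*1)=-962, (26*10 - -5*39)=455; twice the area = |-272| = 272; area = 136; answer 136

136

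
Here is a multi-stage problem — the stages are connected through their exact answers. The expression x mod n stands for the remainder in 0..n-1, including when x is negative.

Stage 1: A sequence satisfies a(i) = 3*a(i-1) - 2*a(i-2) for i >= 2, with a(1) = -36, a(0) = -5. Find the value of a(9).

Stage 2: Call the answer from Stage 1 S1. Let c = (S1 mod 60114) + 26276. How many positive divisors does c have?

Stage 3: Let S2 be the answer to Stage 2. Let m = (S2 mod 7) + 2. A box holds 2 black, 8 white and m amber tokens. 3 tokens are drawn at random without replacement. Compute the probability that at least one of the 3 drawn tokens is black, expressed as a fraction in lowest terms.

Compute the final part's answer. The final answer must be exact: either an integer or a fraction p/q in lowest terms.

Stage 1: a(2) = 3*(-36) - 2*(-5) = -98; iterating: a(2)=-98, a(3)=-222, a(4)=-470, a(5)=-966, a(6)=-1958, a(7)=-3942, a(8)=-7910, a(9)=-15846; answer -15846
Stage 2: S1 = -15846; c = 70544; 70544 = 2^4 * 4409; number of divisors = (4+1) * (1+1) = 10; answer 10
Stage 3: S2 = 10; m = 5; total draws C(15,3) = 455; complement C(13,3) = 286; favorable 455 - 286 = 169; P = 13/35; answer 13/35

13/35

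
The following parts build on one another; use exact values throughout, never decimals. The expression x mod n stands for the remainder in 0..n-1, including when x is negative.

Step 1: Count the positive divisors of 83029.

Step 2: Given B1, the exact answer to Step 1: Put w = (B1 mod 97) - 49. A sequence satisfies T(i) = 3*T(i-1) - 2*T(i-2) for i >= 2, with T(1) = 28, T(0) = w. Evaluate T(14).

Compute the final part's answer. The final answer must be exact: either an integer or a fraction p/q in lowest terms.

Step 1: 83029 = 79 * 1051; number of divisors = (1+1) * (1+1) = 4; answer 4
Step 2: B1 = 4; w = -45; T(2) = 3*(28) - 2*(-45) = 174; iterating: T(2)=174, T(3)=466, T(4)=1050, T(5)=2218, T(6)=4554, T(7)=9226, T(8)=18570, T(9)=37258, T(10)=74634, T(11)=149386, T(12)=298890, T(13)=597898, T(14)=1195914; answer 1195914

1195914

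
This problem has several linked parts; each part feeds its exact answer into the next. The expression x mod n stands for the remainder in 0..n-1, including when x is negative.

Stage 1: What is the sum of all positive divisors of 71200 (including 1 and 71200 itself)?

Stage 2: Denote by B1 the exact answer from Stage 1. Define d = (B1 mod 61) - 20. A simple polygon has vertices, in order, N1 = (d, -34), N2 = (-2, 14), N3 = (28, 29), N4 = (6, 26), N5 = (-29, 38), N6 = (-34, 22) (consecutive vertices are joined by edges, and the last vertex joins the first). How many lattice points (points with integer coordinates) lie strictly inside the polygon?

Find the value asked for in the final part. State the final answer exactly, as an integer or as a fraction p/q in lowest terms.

1369

Stage 1: 71200 = 2^5 * 5^2 * 89; sigma = (1 + 2 + 4 + 8 + 16 + 32) * (1 + 5 + 25) * (1 + 89) = 63 * 31 * 90 = 175770; answer 175770
Stage 2: B1 = 175770; d = 9; cross terms: (9*14 - -2*-34)=58, (-2*29 - 28*14)=-450, (28*26 - 6*29)=554, (6*38 - -29*26)=982, (-29*22 - -34*38)=654, (-34*-34 - 9*22)=958; twice the area = |2756| = 2756; area = 1378; boundary points = 1 + 15 + 1 + 1 + 1 + 1 = 20; strictly interior points = area - boundary/2 + 1 = 1369; answer 1369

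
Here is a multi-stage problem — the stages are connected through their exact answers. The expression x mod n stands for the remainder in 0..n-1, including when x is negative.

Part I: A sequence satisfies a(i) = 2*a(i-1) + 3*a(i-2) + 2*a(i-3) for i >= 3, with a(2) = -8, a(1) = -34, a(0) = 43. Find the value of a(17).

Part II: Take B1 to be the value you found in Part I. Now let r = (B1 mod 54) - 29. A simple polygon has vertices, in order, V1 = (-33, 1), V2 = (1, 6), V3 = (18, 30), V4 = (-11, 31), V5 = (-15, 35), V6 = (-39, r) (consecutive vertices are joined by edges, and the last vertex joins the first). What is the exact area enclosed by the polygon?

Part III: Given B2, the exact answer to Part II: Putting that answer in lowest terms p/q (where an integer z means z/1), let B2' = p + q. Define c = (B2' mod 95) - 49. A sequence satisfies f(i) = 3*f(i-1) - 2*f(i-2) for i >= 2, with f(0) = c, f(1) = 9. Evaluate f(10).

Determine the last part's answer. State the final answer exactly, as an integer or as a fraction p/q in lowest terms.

Part I: a(3) = 2*(-8) + 3*(-34) + 2*(43) = -32; iterating: a(3)=-32, a(4)=-156, a(5)=-424, a(6)=-1380, a(7)=-4344, a(8)=-13676, a(9)=-43144, a(10)=-136004, a(11)=-428792, a(12)=-1351884, a(13)=-4262152, a(14)=-13437540, a(15)=-42365304, a(16)=-133567532, a(17)=-421106056; answer -421106056
Part II: B1 = -421106056; r = 9; cross terms: (-33*6 - 1*1)=-199, (1*30 - 18*6)=-78, (18*31 - -11*30)=888, (-11*35 - -15*31)=80, (-15*9 - -39*35)=1230, (-39*1 - -33*9)=258; twice the area = |2179| = 2179; area = 2179/2; answer 2179/2
Part III: B2 = 2179/2; threaded value p + q = 2181; c = 42; f(2) = 3*(9) - 2*(42) = -57; iterating: f(2)=-57, f(3)=-189, f(4)=-453, f(5)=-981, f(6)=-2037, f(7)=-4149, f(8)=-8373, f(9)=-16821, f(10)=-33717; answer -33717

-33717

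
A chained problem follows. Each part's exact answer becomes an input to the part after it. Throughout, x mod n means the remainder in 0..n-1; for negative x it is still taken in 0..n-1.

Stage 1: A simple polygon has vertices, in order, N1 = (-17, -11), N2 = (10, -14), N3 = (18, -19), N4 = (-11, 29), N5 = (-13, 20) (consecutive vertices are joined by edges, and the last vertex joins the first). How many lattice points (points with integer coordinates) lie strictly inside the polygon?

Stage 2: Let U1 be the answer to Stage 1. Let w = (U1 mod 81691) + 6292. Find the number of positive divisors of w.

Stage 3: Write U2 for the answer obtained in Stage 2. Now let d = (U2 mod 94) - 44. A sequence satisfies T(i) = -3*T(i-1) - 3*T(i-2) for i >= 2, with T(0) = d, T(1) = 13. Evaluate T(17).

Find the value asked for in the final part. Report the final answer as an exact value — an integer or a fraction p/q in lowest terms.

Stage 1: cross terms: (-17*-14 - 10*-11)=348, (10*-19 - 18*-14)=62, (18*29 - -11*-19)=313, (-11*20 - -13*29)=157, (-13*-11 - -17*20)=483; twice the area = |1363| = 1363; area = 1363/2; boundary points = 3 + 1 + 1 + 1 + 1 = 7; strictly interior points = area - boundary/2 + 1 = 679; answer 679
Stage 2: U1 = 679; w = 6971; 6971 is prime, so its only divisors are 1 and 6971; count = 2; answer 2
Stage 3: U2 = 2; d = -42; T(2) = -3*(13) - 3*(-42) = 87; iterating: T(2)=87, T(3)=-300, T(4)=639, T(5)=-1017, T(6)=1134, T(7)=-351, T(8)=-2349, T(9)=8100, T(10)=-17253, T(11)=27459, T(12)=-30618, T(13)=9477, T(14)=63423, T(15)=-218700, T(16)=465831, T(17)=-741393; answer -741393

-741393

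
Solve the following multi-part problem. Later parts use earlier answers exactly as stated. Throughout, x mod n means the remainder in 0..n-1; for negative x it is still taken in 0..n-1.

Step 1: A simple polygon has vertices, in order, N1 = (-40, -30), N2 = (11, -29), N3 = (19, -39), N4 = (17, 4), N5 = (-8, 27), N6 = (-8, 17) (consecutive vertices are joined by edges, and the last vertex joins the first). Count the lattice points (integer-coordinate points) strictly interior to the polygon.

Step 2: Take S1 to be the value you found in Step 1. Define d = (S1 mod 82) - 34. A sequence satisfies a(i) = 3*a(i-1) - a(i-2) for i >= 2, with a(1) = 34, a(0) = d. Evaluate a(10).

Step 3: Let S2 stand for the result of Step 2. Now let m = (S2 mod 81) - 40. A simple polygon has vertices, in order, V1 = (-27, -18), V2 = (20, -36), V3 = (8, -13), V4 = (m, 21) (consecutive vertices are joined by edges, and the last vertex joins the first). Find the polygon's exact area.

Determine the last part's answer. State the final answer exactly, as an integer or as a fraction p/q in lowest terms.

1140

Step 1: cross terms: (-40*-29 - 11*-30)=1490, (11*-39 - 19*-29)=122, (19*4 - 17*-39)=739, (17*27 - -8*4)=491, (-8*17 - -8*27)=80, (-8*-30 - -40*17)=920; twice the area = |3842| = 3842; area = 1921; boundary points = 1 + 2 + 1 + 1 + 10 + 1 = 16; strictly interior points = area - boundary/2 + 1 = 1914; answer 1914
Step 2: S1 = 1914; d = -6; a(2) = 3*(34) - 1*(-6) = 108; iterating: a(2)=108, a(3)=290, a(4)=762, a(5)=1996, a(6)=5226, a(7)=13682, a(8)=35820, a(9)=93778, a(10)=245514; answer 245514
Step 3: S2 = 245514; m = -37; cross terms: (-27*-36 - 20*-18)=1332, (20*-13 - 8*-36)=28, (8*21 - -37*-13)=-313, (-37*-18 - -27*21)=1233; twice the area = |2280| = 2280; area = 1140; answer 1140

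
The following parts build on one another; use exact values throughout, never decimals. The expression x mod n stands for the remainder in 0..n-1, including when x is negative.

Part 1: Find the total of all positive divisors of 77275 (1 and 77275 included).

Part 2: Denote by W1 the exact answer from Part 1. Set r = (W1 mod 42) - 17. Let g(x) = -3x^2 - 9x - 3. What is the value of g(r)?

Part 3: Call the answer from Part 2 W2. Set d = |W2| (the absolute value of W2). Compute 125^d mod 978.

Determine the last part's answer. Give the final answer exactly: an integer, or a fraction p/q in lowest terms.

Part 1: 77275 = 5^2 * 11 * 281; sigma = (1 + 5 + 25) * (1 + 11) * (1 + 281) = 31 * 12 * 282 = 104904; answer 104904
Part 2: W1 = 104904; r = 13; -3*(13)^2 - 9*(13)^1 - 3 = (-507) + (-117) + (-3) = -627; answer -627
Part 3: W2 = -627; d = 627; squarings mod 978: 125^1=125, 125^2=955, 125^4=529, 125^8=133, 125^16=85, 125^32=379, 125^64=853, 125^128=955, 125^256=529, 125^512=133; 125^627 = 125^1 * 125^2 * 125^16 * 125^32 * 125^64 * 125^512 = 431 (mod 978); answer 431

431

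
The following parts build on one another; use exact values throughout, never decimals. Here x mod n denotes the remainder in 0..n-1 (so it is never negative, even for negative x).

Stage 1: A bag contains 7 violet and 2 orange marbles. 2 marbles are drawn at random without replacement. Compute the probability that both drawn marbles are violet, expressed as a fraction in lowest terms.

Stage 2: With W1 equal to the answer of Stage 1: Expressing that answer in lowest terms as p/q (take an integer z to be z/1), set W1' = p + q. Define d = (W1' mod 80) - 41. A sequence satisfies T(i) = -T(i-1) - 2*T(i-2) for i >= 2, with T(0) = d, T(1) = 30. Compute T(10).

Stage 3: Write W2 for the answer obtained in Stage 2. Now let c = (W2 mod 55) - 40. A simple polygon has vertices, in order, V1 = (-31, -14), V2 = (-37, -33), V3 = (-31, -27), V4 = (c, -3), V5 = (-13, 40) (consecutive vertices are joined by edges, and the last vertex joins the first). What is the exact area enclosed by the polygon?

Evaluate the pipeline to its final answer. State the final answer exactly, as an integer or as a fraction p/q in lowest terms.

Stage 1: total draws C(9,2) = 36; favorable C(7,2) = 21; P = 7/12; answer 7/12
Stage 2: W1 = 7/12; threaded value p + q = 19; d = -22; T(2) = -1*(30) - 2*(-22) = 14; iterating: T(2)=14, T(3)=-74, T(4)=46, T(5)=102, T(6)=-194, T(7)=-10, T(8)=398, T(9)=-378, T(10)=-418; answer -418
Stage 3: W2 = -418; c = -18; cross terms: (-31*-33 - -37*-14)=505, (-37*-27 - -31*-33)=-24, (-31*-3 - -18*-27)=-393, (-18*40 - -13*-3)=-759, (-13*-14 - -31*40)=1422; twice the area = |751| = 751; area = 751/2; answer 751/2

751/2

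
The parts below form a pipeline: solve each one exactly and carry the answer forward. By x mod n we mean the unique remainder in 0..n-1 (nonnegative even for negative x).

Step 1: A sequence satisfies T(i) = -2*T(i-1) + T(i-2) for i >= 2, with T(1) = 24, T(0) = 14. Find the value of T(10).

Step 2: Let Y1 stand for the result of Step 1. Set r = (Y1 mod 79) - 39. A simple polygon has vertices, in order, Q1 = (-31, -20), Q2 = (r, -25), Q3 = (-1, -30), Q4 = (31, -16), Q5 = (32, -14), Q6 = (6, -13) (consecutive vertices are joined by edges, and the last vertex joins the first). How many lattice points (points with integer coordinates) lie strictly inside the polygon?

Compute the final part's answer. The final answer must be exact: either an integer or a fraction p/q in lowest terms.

Step 1: T(2) = -2*(24) + 1*(14) = -34; iterating: T(2)=-34, T(3)=92, T(4)=-218, T(5)=528, T(6)=-1274, T(7)=3076, T(8)=-7426, T(9)=17928, T(10)=-43282; answer -43282
Step 2: Y1 = -43282; r = -29; cross terms: (-31*-25 - -29*-20)=195, (-29*-30 - -1*-25)=845, (-1*-16 - 31*-30)=946, (31*-14 - 32*-16)=78, (32*-13 - 6*-14)=-332, (6*-20 - -31*-13)=-523; twice the area = |1209| = 1209; area = 1209/2; boundary points = 1 + 1 + 2 + 1 + 1 + 1 = 7; strictly interior points = area - boundary/2 + 1 = 602; answer 602

602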